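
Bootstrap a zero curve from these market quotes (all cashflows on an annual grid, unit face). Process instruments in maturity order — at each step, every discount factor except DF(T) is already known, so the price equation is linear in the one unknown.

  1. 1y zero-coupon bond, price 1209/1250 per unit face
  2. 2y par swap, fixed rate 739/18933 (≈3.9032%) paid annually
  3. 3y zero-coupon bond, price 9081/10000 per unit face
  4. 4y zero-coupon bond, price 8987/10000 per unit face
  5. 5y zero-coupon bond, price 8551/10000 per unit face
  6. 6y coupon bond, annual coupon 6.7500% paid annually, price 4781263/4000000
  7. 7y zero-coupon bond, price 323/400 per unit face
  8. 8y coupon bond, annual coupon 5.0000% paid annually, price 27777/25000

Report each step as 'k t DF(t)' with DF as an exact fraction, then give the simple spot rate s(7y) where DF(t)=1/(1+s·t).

step 1 [1y] zero: DF = P = 1209/1250 ≈ 0.967200
step 2 [2y] swap r/1=739/18933: DF=(1 − 739/18933·(0.967200))/(1+739/18933) = 9261/10000 ≈ 0.926100
step 3 [3y] zero: DF = P = 9081/10000 ≈ 0.908100
step 4 [4y] zero: DF = P = 8987/10000 ≈ 0.898700
step 5 [5y] zero: DF = P = 8551/10000 ≈ 0.855100
step 6 [6y] bond c/1=27/400: DF=(4781263/4000000 − 27/400·(0.967200+0.926100+0.908100+0.898700+0.855100))/(1+27/400) = 8317/10000 ≈ 0.831700
step 7 [7y] zero: DF = P = 323/400 ≈ 0.807500
step 8 [8y] bond c/1=1/20: DF=(27777/25000 − 1/20·(0.967200+0.926100+0.908100+0.898700+0.855100+0.831700+0.807500))/(1+1/20) = 477/625 ≈ 0.763200

1 1 1209/1250
2 2 9261/10000
3 3 9081/10000
4 4 8987/10000
5 5 8551/10000
6 6 8317/10000
7 7 323/400
8 8 477/625
s(7y) = (1/(323/400) − 1)/(7) = 11/323 ≈ 3.4056%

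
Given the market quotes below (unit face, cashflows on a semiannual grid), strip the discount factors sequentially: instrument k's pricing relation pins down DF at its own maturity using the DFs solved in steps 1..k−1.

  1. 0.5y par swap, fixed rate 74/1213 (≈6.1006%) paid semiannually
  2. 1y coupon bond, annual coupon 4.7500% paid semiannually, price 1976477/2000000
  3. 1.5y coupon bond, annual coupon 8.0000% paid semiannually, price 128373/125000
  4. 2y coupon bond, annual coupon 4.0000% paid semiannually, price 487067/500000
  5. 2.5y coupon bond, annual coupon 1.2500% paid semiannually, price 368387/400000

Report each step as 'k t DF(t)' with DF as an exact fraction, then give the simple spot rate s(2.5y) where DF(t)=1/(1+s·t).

step 1 [0.5y] swap r/2=37/1213: DF=(1 − 37/1213·(0))/(1+37/1213) = 1213/1250 ≈ 0.970400
step 2 [1y] bond c/2=19/800: DF=(1976477/2000000 − 19/800·(0.970400))/(1+19/800) = 2357/2500 ≈ 0.942800
step 3 [1.5y] bond c/2=1/25: DF=(128373/125000 − 1/25·(0.970400+0.942800))/(1+1/25) = 9139/10000 ≈ 0.913900
step 4 [2y] bond c/2=1/50: DF=(487067/500000 − 1/50·(0.970400+0.942800+0.913900))/(1+1/50) = 2249/2500 ≈ 0.899600
step 5 [2.5y] bond c/2=1/160: DF=(368387/400000 − 1/160·(0.970400+0.942800+0.913900+0.899600))/(1+1/160) = 8921/10000 ≈ 0.892100

1 1/2 1213/1250
2 1 2357/2500
3 3/2 9139/10000
4 2 2249/2500
5 5/2 8921/10000
s(2.5y) = (1/(8921/10000) − 1)/(5/2) = 2158/44605 ≈ 4.8380%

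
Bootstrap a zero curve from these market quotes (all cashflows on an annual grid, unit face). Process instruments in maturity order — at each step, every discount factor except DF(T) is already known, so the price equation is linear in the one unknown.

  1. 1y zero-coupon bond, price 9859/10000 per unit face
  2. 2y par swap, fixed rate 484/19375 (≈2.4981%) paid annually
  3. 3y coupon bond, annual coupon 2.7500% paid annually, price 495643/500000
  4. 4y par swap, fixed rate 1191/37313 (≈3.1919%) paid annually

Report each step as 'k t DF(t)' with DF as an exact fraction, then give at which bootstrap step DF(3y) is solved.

1 1 9859/10000
2 2 2379/2500
3 3 9129/10000
4 4 8809/10000
DF(3y) is solved at step 3

step 1 [1y] zero: DF = P = 9859/10000 ≈ 0.985900
step 2 [2y] swap r/1=484/19375: DF=(1 − 484/19375·(0.985900))/(1+484/19375) = 2379/2500 ≈ 0.951600
step 3 [3y] bond c/1=11/400: DF=(495643/500000 − 11/400·(0.985900+0.951600))/(1+11/400) = 9129/10000 ≈ 0.912900
step 4 [4y] swap r/1=1191/37313: DF=(1 − 1191/37313·(0.985900+0.951600+0.912900))/(1+1191/37313) = 8809/10000 ≈ 0.880900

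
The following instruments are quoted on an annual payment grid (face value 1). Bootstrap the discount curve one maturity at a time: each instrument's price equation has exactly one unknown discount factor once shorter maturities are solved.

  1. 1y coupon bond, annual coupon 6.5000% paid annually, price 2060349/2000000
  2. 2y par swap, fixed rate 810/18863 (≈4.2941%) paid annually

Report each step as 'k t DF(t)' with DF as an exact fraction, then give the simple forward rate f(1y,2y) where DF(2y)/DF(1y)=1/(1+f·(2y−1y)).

1 1 9673/10000
2 2 919/1000
f(1y,2y) = ((9673/10000)/(919/1000) − 1)/(1) = 483/9190 ≈ 5.2557%

step 1 [1y] bond c/1=13/200: DF=(2060349/2000000 − 13/200·(0))/(1+13/200) = 9673/10000 ≈ 0.967300
step 2 [2y] swap r/1=810/18863: DF=(1 − 810/18863·(0.967300))/(1+810/18863) = 919/1000 ≈ 0.919000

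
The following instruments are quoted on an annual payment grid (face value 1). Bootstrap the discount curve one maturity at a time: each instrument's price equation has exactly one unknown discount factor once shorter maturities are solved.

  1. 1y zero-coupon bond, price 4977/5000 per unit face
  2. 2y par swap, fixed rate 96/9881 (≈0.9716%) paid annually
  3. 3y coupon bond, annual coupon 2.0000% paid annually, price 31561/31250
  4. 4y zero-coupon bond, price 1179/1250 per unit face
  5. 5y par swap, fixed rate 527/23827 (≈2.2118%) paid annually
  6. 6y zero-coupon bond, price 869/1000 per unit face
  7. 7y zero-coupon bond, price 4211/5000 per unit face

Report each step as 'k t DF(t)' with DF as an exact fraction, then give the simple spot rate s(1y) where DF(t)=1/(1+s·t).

1 1 4977/5000
2 2 613/625
3 3 4757/5000
4 4 1179/1250
5 5 4473/5000
6 6 869/1000
7 7 4211/5000
s(1y) = (1/(4977/5000) − 1)/(1) = 23/4977 ≈ 0.4621%

step 1 [1y] zero: DF = P = 4977/5000 ≈ 0.995400
step 2 [2y] swap r/1=96/9881: DF=(1 − 96/9881·(0.995400))/(1+96/9881) = 613/625 ≈ 0.980800
step 3 [3y] bond c/1=1/50: DF=(31561/31250 − 1/50·(0.995400+0.980800))/(1+1/50) = 4757/5000 ≈ 0.951400
step 4 [4y] zero: DF = P = 1179/1250 ≈ 0.943200
step 5 [5y] swap r/1=527/23827: DF=(1 − 527/23827·(0.995400+0.980800+0.951400+0.943200))/(1+527/23827) = 4473/5000 ≈ 0.894600
step 6 [6y] zero: DF = P = 869/1000 ≈ 0.869000
step 7 [7y] zero: DF = P = 4211/5000 ≈ 0.842200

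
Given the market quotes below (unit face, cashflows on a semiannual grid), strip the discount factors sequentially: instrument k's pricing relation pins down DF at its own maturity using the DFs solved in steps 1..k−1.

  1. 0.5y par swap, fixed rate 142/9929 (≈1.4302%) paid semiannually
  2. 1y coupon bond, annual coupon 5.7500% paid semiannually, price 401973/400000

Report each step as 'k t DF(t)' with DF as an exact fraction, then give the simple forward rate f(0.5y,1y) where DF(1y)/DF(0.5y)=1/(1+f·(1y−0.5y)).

step 1 [0.5y] swap r/2=71/9929: DF=(1 − 71/9929·(0))/(1+71/9929) = 9929/10000 ≈ 0.992900
step 2 [1y] bond c/2=23/800: DF=(401973/400000 − 23/800·(0.992900))/(1+23/800) = 9491/10000 ≈ 0.949100

1 1/2 9929/10000
2 1 9491/10000
f(0.5y,1y) = ((9929/10000)/(9491/10000) − 1)/(1/2) = 876/9491 ≈ 9.2298%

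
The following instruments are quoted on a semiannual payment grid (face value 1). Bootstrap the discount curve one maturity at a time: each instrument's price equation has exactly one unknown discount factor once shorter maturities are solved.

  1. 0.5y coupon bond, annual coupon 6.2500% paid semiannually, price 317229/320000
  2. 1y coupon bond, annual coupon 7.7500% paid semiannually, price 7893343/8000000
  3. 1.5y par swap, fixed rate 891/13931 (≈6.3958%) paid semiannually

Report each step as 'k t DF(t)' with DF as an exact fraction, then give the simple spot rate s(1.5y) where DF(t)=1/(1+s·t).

step 1 [0.5y] bond c/2=1/32: DF=(317229/320000 − 1/32·(0))/(1+1/32) = 9613/10000 ≈ 0.961300
step 2 [1y] bond c/2=31/800: DF=(7893343/8000000 − 31/800·(0.961300))/(1+31/800) = 457/500 ≈ 0.914000
step 3 [1.5y] swap r/2=891/27862: DF=(1 − 891/27862·(0.961300+0.914000))/(1+891/27862) = 9109/10000 ≈ 0.910900

1 1/2 9613/10000
2 1 457/500
3 3/2 9109/10000
s(1.5y) = (1/(9109/10000) − 1)/(3/2) = 594/9109 ≈ 6.5210%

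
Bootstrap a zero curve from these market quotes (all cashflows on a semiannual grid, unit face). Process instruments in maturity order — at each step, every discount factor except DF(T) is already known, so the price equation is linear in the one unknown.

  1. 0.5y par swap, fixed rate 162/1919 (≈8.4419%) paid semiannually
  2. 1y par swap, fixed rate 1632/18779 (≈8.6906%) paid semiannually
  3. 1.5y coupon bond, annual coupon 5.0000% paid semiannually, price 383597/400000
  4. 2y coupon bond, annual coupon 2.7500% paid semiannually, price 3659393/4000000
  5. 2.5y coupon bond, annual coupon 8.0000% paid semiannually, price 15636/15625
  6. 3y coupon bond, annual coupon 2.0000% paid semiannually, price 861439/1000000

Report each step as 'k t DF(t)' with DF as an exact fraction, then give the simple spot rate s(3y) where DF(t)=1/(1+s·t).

1 1/2 1919/2000
2 1 574/625
3 3/2 4449/5000
4 2 8649/10000
5 5/2 329/400
6 3 1011/1250
s(3y) = (1/(1011/1250) − 1)/(3) = 239/3033 ≈ 7.8800%

step 1 [0.5y] swap r/2=81/1919: DF=(1 − 81/1919·(0))/(1+81/1919) = 1919/2000 ≈ 0.959500
step 2 [1y] swap r/2=816/18779: DF=(1 − 816/18779·(0.959500))/(1+816/18779) = 574/625 ≈ 0.918400
step 3 [1.5y] bond c/2=1/40: DF=(383597/400000 − 1/40·(0.959500+0.918400))/(1+1/40) = 4449/5000 ≈ 0.889800
step 4 [2y] bond c/2=11/800: DF=(3659393/4000000 − 11/800·(0.959500+0.918400+0.889800))/(1+11/800) = 8649/10000 ≈ 0.864900
step 5 [2.5y] bond c/2=1/25: DF=(15636/15625 − 1/25·(0.959500+0.918400+0.889800+0.864900))/(1+1/25) = 329/400 ≈ 0.822500
step 6 [3y] bond c/2=1/100: DF=(861439/1000000 − 1/100·(0.959500+0.918400+0.889800+0.864900+0.822500))/(1+1/100) = 1011/1250 ≈ 0.808800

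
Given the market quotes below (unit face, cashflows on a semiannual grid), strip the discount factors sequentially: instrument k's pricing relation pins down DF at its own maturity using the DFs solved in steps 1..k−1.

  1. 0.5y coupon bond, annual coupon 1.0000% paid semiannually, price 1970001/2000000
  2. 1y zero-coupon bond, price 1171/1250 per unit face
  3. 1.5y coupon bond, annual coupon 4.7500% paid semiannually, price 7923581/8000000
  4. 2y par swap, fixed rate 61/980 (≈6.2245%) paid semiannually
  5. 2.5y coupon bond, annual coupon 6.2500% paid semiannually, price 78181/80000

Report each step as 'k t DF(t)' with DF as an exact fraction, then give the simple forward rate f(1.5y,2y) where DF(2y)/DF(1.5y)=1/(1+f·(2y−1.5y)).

1 1/2 9801/10000
2 1 1171/1250
3 3/2 923/1000
4 2 8841/10000
5 5/2 2087/2500
f(1.5y,2y) = ((923/1000)/(8841/10000) − 1)/(1/2) = 778/8841 ≈ 8.7999%

step 1 [0.5y] bond c/2=1/200: DF=(1970001/2000000 − 1/200·(0))/(1+1/200) = 9801/10000 ≈ 0.980100
step 2 [1y] zero: DF = P = 1171/1250 ≈ 0.936800
step 3 [1.5y] bond c/2=19/800: DF=(7923581/8000000 − 19/800·(0.980100+0.936800))/(1+19/800) = 923/1000 ≈ 0.923000
step 4 [2y] swap r/2=61/1960: DF=(1 − 61/1960·(0.980100+0.936800+0.923000))/(1+61/1960) = 8841/10000 ≈ 0.884100
step 5 [2.5y] bond c/2=1/32: DF=(78181/80000 − 1/32·(0.980100+0.936800+0.923000+0.884100))/(1+1/32) = 2087/2500 ≈ 0.834800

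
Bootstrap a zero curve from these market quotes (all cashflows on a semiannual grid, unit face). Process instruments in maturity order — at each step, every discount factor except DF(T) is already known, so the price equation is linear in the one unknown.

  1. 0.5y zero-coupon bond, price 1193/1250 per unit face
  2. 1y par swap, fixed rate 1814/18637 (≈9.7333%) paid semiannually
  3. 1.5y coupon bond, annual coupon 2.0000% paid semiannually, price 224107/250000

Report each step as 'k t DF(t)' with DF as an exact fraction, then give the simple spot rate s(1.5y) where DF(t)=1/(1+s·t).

1 1/2 1193/1250
2 1 9093/10000
3 3/2 8691/10000
s(1.5y) = (1/(8691/10000) − 1)/(3/2) = 2618/26073 ≈ 10.0410%

step 1 [0.5y] zero: DF = P = 1193/1250 ≈ 0.954400
step 2 [1y] swap r/2=907/18637: DF=(1 − 907/18637·(0.954400))/(1+907/18637) = 9093/10000 ≈ 0.909300
step 3 [1.5y] bond c/2=1/100: DF=(224107/250000 − 1/100·(0.954400+0.909300))/(1+1/100) = 8691/10000 ≈ 0.869100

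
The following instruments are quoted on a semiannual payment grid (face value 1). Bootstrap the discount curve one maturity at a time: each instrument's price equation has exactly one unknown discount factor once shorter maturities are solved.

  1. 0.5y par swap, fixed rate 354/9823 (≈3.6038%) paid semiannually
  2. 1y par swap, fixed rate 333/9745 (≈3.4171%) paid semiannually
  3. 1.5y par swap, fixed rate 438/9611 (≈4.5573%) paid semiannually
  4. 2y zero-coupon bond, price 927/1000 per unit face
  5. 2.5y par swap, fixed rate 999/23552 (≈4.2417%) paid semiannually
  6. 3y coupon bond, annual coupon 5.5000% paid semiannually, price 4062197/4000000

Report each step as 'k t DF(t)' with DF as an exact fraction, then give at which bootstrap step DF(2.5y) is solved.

1 1/2 9823/10000
2 1 9667/10000
3 3/2 9343/10000
4 2 927/1000
5 5/2 9001/10000
6 3 8623/10000
DF(2.5y) is solved at step 5

step 1 [0.5y] swap r/2=177/9823: DF=(1 − 177/9823·(0))/(1+177/9823) = 9823/10000 ≈ 0.982300
step 2 [1y] swap r/2=333/19490: DF=(1 − 333/19490·(0.982300))/(1+333/19490) = 9667/10000 ≈ 0.966700
step 3 [1.5y] swap r/2=219/9611: DF=(1 − 219/9611·(0.982300+0.966700))/(1+219/9611) = 9343/10000 ≈ 0.934300
step 4 [2y] zero: DF = P = 927/1000 ≈ 0.927000
step 5 [2.5y] swap r/2=999/47104: DF=(1 − 999/47104·(0.982300+0.966700+0.934300+0.927000))/(1+999/47104) = 9001/10000 ≈ 0.900100
step 6 [3y] bond c/2=11/400: DF=(4062197/4000000 − 11/400·(0.982300+0.966700+0.934300+0.927000+0.900100))/(1+11/400) = 8623/10000 ≈ 0.862300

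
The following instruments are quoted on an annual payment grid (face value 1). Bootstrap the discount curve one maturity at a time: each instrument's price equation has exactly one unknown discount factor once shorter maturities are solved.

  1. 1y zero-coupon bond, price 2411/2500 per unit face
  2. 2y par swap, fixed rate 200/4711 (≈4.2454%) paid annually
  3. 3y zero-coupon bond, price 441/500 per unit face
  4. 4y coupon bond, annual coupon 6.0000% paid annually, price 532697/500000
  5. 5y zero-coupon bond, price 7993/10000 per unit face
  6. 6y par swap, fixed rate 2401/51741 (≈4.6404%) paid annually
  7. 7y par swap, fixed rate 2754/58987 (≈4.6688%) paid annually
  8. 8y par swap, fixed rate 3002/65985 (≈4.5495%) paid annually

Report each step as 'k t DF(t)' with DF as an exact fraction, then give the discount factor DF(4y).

step 1 [1y] zero: DF = P = 2411/2500 ≈ 0.964400
step 2 [2y] swap r/1=200/4711: DF=(1 − 200/4711·(0.964400))/(1+200/4711) = 23/25 ≈ 0.920000
step 3 [3y] zero: DF = P = 441/500 ≈ 0.882000
step 4 [4y] bond c/1=3/50: DF=(532697/500000 − 3/50·(0.964400+0.920000+0.882000))/(1+3/50) = 1697/2000 ≈ 0.848500
step 5 [5y] zero: DF = P = 7993/10000 ≈ 0.799300
step 6 [6y] swap r/1=2401/51741: DF=(1 − 2401/51741·(0.964400+0.920000+0.882000+0.848500+0.799300))/(1+2401/51741) = 7599/10000 ≈ 0.759900
step 7 [7y] swap r/1=2754/58987: DF=(1 − 2754/58987·(0.964400+0.920000+0.882000+0.848500+0.799300+0.759900))/(1+2754/58987) = 3623/5000 ≈ 0.724600
step 8 [8y] swap r/1=3002/65985: DF=(1 − 3002/65985·(0.964400+0.920000+0.882000+0.848500+0.799300+0.759900+0.724600))/(1+3002/65985) = 3499/5000 ≈ 0.699800

1 1 2411/2500
2 2 23/25
3 3 441/500
4 4 1697/2000
5 5 7993/10000
6 6 7599/10000
7 7 3623/5000
8 8 3499/5000
DF(4y) = 1697/2000 ≈ 0.848500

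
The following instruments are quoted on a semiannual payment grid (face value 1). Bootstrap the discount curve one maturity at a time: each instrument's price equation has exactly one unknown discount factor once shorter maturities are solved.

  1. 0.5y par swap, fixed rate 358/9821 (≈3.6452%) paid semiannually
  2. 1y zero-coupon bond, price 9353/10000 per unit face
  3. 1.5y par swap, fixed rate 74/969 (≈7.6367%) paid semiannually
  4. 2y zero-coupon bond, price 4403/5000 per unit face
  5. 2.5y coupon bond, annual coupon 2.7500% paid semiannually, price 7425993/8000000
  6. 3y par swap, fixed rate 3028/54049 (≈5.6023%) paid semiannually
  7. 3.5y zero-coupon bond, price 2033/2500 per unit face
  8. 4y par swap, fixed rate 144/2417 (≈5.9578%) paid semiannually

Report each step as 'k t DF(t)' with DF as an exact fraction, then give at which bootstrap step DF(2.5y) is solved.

step 1 [0.5y] swap r/2=179/9821: DF=(1 − 179/9821·(0))/(1+179/9821) = 9821/10000 ≈ 0.982100
step 2 [1y] zero: DF = P = 9353/10000 ≈ 0.935300
step 3 [1.5y] swap r/2=37/969: DF=(1 − 37/969·(0.982100+0.935300))/(1+37/969) = 8927/10000 ≈ 0.892700
step 4 [2y] zero: DF = P = 4403/5000 ≈ 0.880600
step 5 [2.5y] bond c/2=11/800: DF=(7425993/8000000 − 11/800·(0.982100+0.935300+0.892700+0.880600))/(1+11/800) = 541/625 ≈ 0.865600
step 6 [3y] swap r/2=1514/54049: DF=(1 − 1514/54049·(0.982100+0.935300+0.892700+0.880600+0.865600))/(1+1514/54049) = 4243/5000 ≈ 0.848600
step 7 [3.5y] zero: DF = P = 2033/2500 ≈ 0.813200
step 8 [4y] swap r/2=72/2417: DF=(1 − 72/2417·(0.982100+0.935300+0.892700+0.880600+0.865600+0.848600+0.813200))/(1+72/2417) = 989/1250 ≈ 0.791200

1 1/2 9821/10000
2 1 9353/10000
3 3/2 8927/10000
4 2 4403/5000
5 5/2 541/625
6 3 4243/5000
7 7/2 2033/2500
8 4 989/1250
DF(2.5y) is solved at step 5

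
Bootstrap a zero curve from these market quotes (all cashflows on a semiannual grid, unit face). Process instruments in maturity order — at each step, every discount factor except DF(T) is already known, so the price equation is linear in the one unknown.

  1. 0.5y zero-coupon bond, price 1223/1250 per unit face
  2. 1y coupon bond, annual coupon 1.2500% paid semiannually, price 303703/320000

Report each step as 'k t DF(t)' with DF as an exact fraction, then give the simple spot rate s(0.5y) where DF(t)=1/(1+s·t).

step 1 [0.5y] zero: DF = P = 1223/1250 ≈ 0.978400
step 2 [1y] bond c/2=1/160: DF=(303703/320000 − 1/160·(0.978400))/(1+1/160) = 9371/10000 ≈ 0.937100

1 1/2 1223/1250
2 1 9371/10000
s(0.5y) = (1/(1223/1250) − 1)/(1/2) = 54/1223 ≈ 4.4154%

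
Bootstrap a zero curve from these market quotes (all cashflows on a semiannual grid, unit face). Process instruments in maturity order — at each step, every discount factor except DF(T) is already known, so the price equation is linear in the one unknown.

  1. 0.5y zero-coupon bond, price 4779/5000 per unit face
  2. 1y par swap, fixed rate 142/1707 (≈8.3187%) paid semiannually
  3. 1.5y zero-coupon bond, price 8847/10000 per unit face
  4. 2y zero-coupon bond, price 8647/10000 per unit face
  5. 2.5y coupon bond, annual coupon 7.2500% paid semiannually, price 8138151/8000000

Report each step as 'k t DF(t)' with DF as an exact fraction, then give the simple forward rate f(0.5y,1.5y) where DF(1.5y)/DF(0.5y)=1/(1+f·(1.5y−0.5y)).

1 1/2 4779/5000
2 1 9219/10000
3 3/2 8847/10000
4 2 8647/10000
5 5/2 2137/2500
f(0.5y,1.5y) = ((4779/5000)/(8847/10000) − 1)/(1) = 79/983 ≈ 8.0366%

step 1 [0.5y] zero: DF = P = 4779/5000 ≈ 0.955800
step 2 [1y] swap r/2=71/1707: DF=(1 − 71/1707·(0.955800))/(1+71/1707) = 9219/10000 ≈ 0.921900
step 3 [1.5y] zero: DF = P = 8847/10000 ≈ 0.884700
step 4 [2y] zero: DF = P = 8647/10000 ≈ 0.864700
step 5 [2.5y] bond c/2=29/800: DF=(8138151/8000000 − 29/800·(0.955800+0.921900+0.884700+0.864700))/(1+29/800) = 2137/2500 ≈ 0.854800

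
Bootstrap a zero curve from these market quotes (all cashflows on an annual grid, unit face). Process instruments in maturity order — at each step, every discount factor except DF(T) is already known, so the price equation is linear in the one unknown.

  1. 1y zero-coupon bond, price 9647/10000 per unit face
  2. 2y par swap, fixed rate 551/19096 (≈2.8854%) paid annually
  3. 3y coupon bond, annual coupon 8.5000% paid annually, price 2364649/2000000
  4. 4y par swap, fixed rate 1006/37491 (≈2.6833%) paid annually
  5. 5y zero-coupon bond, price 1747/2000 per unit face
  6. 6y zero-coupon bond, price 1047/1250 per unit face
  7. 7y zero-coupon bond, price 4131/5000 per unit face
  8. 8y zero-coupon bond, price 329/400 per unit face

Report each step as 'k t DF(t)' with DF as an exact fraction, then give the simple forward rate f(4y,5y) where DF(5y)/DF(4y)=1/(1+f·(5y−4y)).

step 1 [1y] zero: DF = P = 9647/10000 ≈ 0.964700
step 2 [2y] swap r/1=551/19096: DF=(1 − 551/19096·(0.964700))/(1+551/19096) = 9449/10000 ≈ 0.944900
step 3 [3y] bond c/1=17/200: DF=(2364649/2000000 − 17/200·(0.964700+0.944900))/(1+17/200) = 9401/10000 ≈ 0.940100
step 4 [4y] swap r/1=1006/37491: DF=(1 − 1006/37491·(0.964700+0.944900+0.940100))/(1+1006/37491) = 4497/5000 ≈ 0.899400
step 5 [5y] zero: DF = P = 1747/2000 ≈ 0.873500
step 6 [6y] zero: DF = P = 1047/1250 ≈ 0.837600
step 7 [7y] zero: DF = P = 4131/5000 ≈ 0.826200
step 8 [8y] zero: DF = P = 329/400 ≈ 0.822500

1 1 9647/10000
2 2 9449/10000
3 3 9401/10000
4 4 4497/5000
5 5 1747/2000
6 6 1047/1250
7 7 4131/5000
8 8 329/400
f(4y,5y) = ((4497/5000)/(1747/2000) − 1)/(1) = 259/8735 ≈ 2.9651%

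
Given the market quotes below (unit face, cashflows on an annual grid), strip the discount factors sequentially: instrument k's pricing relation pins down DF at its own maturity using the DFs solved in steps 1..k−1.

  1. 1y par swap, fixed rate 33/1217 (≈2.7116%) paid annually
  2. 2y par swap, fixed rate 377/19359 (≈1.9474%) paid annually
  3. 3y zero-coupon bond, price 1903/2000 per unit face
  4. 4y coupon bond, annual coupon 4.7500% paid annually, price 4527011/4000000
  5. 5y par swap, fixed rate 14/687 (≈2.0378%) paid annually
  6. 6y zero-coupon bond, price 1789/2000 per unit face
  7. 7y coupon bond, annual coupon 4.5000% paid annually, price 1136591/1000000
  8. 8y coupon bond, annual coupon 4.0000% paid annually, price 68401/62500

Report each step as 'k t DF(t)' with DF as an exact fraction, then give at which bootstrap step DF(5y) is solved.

step 1 [1y] swap r/1=33/1217: DF=(1 − 33/1217·(0))/(1+33/1217) = 1217/1250 ≈ 0.973600
step 2 [2y] swap r/1=377/19359: DF=(1 − 377/19359·(0.973600))/(1+377/19359) = 9623/10000 ≈ 0.962300
step 3 [3y] zero: DF = P = 1903/2000 ≈ 0.951500
step 4 [4y] bond c/1=19/400: DF=(4527011/4000000 − 19/400·(0.973600+0.962300+0.951500))/(1+19/400) = 1899/2000 ≈ 0.949500
step 5 [5y] swap r/1=14/687: DF=(1 − 14/687·(0.973600+0.962300+0.951500+0.949500))/(1+14/687) = 4517/5000 ≈ 0.903400
step 6 [6y] zero: DF = P = 1789/2000 ≈ 0.894500
step 7 [7y] bond c/1=9/200: DF=(1136591/1000000 − 9/200·(0.973600+0.962300+0.951500+0.949500+0.903400+0.894500))/(1+9/200) = 169/200 ≈ 0.845000
step 8 [8y] bond c/1=1/25: DF=(68401/62500 − 1/25·(0.973600+0.962300+0.951500+0.949500+0.903400+0.894500+0.845000))/(1+1/25) = 8031/10000 ≈ 0.803100

1 1 1217/1250
2 2 9623/10000
3 3 1903/2000
4 4 1899/2000
5 5 4517/5000
6 6 1789/2000
7 7 169/200
8 8 8031/10000
DF(5y) is solved at step 5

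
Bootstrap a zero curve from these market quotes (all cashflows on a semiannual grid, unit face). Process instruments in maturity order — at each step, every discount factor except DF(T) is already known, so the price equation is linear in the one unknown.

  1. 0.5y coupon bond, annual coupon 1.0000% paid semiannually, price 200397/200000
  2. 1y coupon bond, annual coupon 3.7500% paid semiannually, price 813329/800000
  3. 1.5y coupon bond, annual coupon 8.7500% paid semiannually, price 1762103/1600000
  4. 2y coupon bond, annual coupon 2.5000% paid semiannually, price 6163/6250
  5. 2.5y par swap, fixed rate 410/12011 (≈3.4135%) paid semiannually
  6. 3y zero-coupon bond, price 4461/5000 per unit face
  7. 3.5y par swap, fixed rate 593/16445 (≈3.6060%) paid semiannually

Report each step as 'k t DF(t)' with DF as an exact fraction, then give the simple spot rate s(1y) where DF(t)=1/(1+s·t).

step 1 [0.5y] bond c/2=1/200: DF=(200397/200000 − 1/200·(0))/(1+1/200) = 997/1000 ≈ 0.997000
step 2 [1y] bond c/2=3/160: DF=(813329/800000 − 3/160·(0.997000))/(1+3/160) = 2449/2500 ≈ 0.979600
step 3 [1.5y] bond c/2=7/160: DF=(1762103/1600000 − 7/160·(0.997000+0.979600))/(1+7/160) = 9723/10000 ≈ 0.972300
step 4 [2y] bond c/2=1/80: DF=(6163/6250 − 1/80·(0.997000+0.979600+0.972300))/(1+1/80) = 15/16 ≈ 0.937500
step 5 [2.5y] swap r/2=205/12011: DF=(1 − 205/12011·(0.997000+0.979600+0.972300+0.937500))/(1+205/12011) = 459/500 ≈ 0.918000
step 6 [3y] zero: DF = P = 4461/5000 ≈ 0.892200
step 7 [3.5y] swap r/2=593/32890: DF=(1 − 593/32890·(0.997000+0.979600+0.972300+0.937500+0.918000+0.892200))/(1+593/32890) = 4407/5000 ≈ 0.881400

1 1/2 997/1000
2 1 2449/2500
3 3/2 9723/10000
4 2 15/16
5 5/2 459/500
6 3 4461/5000
7 7/2 4407/5000
s(1y) = (1/(2449/2500) − 1)/(1) = 51/2449 ≈ 2.0825%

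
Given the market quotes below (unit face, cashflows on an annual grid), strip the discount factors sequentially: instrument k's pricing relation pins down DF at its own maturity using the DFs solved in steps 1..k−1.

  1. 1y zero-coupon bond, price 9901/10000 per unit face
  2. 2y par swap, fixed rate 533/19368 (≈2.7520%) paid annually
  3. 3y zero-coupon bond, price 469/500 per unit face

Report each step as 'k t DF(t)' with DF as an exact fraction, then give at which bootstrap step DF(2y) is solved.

1 1 9901/10000
2 2 9467/10000
3 3 469/500
DF(2y) is solved at step 2

step 1 [1y] zero: DF = P = 9901/10000 ≈ 0.990100
step 2 [2y] swap r/1=533/19368: DF=(1 − 533/19368·(0.990100))/(1+533/19368) = 9467/10000 ≈ 0.946700
step 3 [3y] zero: DF = P = 469/500 ≈ 0.938000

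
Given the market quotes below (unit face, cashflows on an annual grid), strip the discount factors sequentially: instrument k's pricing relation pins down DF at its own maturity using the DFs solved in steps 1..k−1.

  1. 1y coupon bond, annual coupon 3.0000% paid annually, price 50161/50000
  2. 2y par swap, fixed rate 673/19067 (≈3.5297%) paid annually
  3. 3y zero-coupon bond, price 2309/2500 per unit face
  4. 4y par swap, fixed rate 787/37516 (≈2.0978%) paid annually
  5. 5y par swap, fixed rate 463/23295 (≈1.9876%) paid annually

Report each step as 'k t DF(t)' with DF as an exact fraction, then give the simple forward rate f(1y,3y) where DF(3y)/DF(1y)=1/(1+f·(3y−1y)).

step 1 [1y] bond c/1=3/100: DF=(50161/50000 − 3/100·(0))/(1+3/100) = 487/500 ≈ 0.974000
step 2 [2y] swap r/1=673/19067: DF=(1 − 673/19067·(0.974000))/(1+673/19067) = 9327/10000 ≈ 0.932700
step 3 [3y] zero: DF = P = 2309/2500 ≈ 0.923600
step 4 [4y] swap r/1=787/37516: DF=(1 − 787/37516·(0.974000+0.932700+0.923600))/(1+787/37516) = 9213/10000 ≈ 0.921300
step 5 [5y] swap r/1=463/23295: DF=(1 − 463/23295·(0.974000+0.932700+0.923600+0.921300))/(1+463/23295) = 4537/5000 ≈ 0.907400

1 1 487/500
2 2 9327/10000
3 3 2309/2500
4 4 9213/10000
5 5 4537/5000
f(1y,3y) = ((487/500)/(2309/2500) − 1)/(2) = 63/2309 ≈ 2.7285%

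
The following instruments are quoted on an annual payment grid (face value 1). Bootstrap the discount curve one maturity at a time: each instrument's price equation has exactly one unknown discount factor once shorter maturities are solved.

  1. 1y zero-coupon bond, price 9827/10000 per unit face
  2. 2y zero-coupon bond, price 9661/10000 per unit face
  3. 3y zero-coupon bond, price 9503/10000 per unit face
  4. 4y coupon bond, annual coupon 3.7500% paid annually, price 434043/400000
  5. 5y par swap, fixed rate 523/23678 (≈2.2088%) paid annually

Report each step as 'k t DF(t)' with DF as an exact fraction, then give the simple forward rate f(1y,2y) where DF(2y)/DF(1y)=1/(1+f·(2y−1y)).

step 1 [1y] zero: DF = P = 9827/10000 ≈ 0.982700
step 2 [2y] zero: DF = P = 9661/10000 ≈ 0.966100
step 3 [3y] zero: DF = P = 9503/10000 ≈ 0.950300
step 4 [4y] bond c/1=3/80: DF=(434043/400000 − 3/80·(0.982700+0.966100+0.950300))/(1+3/80) = 9411/10000 ≈ 0.941100
step 5 [5y] swap r/1=523/23678: DF=(1 − 523/23678·(0.982700+0.966100+0.950300+0.941100))/(1+523/23678) = 4477/5000 ≈ 0.895400

1 1 9827/10000
2 2 9661/10000
3 3 9503/10000
4 4 9411/10000
5 5 4477/5000
f(1y,2y) = ((9827/10000)/(9661/10000) − 1)/(1) = 166/9661 ≈ 1.7182%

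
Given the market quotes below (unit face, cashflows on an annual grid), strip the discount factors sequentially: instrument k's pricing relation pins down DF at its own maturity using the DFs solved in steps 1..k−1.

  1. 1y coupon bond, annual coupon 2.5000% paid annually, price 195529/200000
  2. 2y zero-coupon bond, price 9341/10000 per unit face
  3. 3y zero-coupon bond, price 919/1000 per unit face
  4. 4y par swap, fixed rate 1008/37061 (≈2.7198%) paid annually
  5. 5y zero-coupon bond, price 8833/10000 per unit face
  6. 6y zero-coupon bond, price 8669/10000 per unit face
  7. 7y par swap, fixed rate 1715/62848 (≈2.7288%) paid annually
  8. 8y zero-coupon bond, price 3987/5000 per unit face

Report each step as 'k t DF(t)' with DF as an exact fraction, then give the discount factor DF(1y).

step 1 [1y] bond c/1=1/40: DF=(195529/200000 − 1/40·(0))/(1+1/40) = 4769/5000 ≈ 0.953800
step 2 [2y] zero: DF = P = 9341/10000 ≈ 0.934100
step 3 [3y] zero: DF = P = 919/1000 ≈ 0.919000
step 4 [4y] swap r/1=1008/37061: DF=(1 − 1008/37061·(0.953800+0.934100+0.919000))/(1+1008/37061) = 562/625 ≈ 0.899200
step 5 [5y] zero: DF = P = 8833/10000 ≈ 0.883300
step 6 [6y] zero: DF = P = 8669/10000 ≈ 0.866900
step 7 [7y] swap r/1=1715/62848: DF=(1 − 1715/62848·(0.953800+0.934100+0.919000+0.899200+0.883300+0.866900))/(1+1715/62848) = 1657/2000 ≈ 0.828500
step 8 [8y] zero: DF = P = 3987/5000 ≈ 0.797400

1 1 4769/5000
2 2 9341/10000
3 3 919/1000
4 4 562/625
5 5 8833/10000
6 6 8669/10000
7 7 1657/2000
8 8 3987/5000
DF(1y) = 4769/5000 ≈ 0.953800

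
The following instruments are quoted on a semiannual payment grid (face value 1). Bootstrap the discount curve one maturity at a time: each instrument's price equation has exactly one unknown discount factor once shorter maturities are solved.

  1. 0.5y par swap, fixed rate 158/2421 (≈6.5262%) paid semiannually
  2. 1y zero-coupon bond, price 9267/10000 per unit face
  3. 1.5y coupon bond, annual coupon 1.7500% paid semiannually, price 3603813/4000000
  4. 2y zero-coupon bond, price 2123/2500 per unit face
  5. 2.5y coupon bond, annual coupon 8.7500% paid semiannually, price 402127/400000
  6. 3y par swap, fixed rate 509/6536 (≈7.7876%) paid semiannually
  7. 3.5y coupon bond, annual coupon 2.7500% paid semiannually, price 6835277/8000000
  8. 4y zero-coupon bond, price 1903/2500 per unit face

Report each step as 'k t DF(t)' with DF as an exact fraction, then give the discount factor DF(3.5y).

1 1/2 2421/2500
2 1 9267/10000
3 3/2 8767/10000
4 2 2123/2500
5 5/2 4057/5000
6 3 1991/2500
7 7/2 7719/10000
8 4 1903/2500
DF(3.5y) = 7719/10000 ≈ 0.771900

step 1 [0.5y] swap r/2=79/2421: DF=(1 − 79/2421·(0))/(1+79/2421) = 2421/2500 ≈ 0.968400
step 2 [1y] zero: DF = P = 9267/10000 ≈ 0.926700
step 3 [1.5y] bond c/2=7/800: DF=(3603813/4000000 − 7/800·(0.968400+0.926700))/(1+7/800) = 8767/10000 ≈ 0.876700
step 4 [2y] zero: DF = P = 2123/2500 ≈ 0.849200
step 5 [2.5y] bond c/2=7/160: DF=(402127/400000 − 7/160·(0.968400+0.926700+0.876700+0.849200))/(1+7/160) = 4057/5000 ≈ 0.811400
step 6 [3y] swap r/2=509/13072: DF=(1 − 509/13072·(0.968400+0.926700+0.876700+0.849200+0.811400))/(1+509/13072) = 1991/2500 ≈ 0.796400
step 7 [3.5y] bond c/2=11/800: DF=(6835277/8000000 − 11/800·(0.968400+0.926700+0.876700+0.849200+0.811400+0.796400))/(1+11/800) = 7719/10000 ≈ 0.771900
step 8 [4y] zero: DF = P = 1903/2500 ≈ 0.761200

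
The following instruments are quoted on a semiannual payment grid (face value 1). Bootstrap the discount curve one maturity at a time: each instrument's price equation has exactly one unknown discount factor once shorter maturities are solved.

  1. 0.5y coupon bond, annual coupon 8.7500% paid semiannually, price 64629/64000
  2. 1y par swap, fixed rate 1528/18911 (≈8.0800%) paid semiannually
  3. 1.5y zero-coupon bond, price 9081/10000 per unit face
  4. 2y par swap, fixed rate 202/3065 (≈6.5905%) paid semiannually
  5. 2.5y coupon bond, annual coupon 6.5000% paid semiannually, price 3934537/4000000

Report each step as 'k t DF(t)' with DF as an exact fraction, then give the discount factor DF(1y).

1 1/2 387/400
2 1 2309/2500
3 3/2 9081/10000
4 2 2197/2500
5 5/2 8369/10000
DF(1y) = 2309/2500 ≈ 0.923600

step 1 [0.5y] bond c/2=7/160: DF=(64629/64000 − 7/160·(0))/(1+7/160) = 387/400 ≈ 0.967500
step 2 [1y] swap r/2=764/18911: DF=(1 − 764/18911·(0.967500))/(1+764/18911) = 2309/2500 ≈ 0.923600
step 3 [1.5y] zero: DF = P = 9081/10000 ≈ 0.908100
step 4 [2y] swap r/2=101/3065: DF=(1 − 101/3065·(0.967500+0.923600+0.908100))/(1+101/3065) = 2197/2500 ≈ 0.878800
step 5 [2.5y] bond c/2=13/400: DF=(3934537/4000000 − 13/400·(0.967500+0.923600+0.908100+0.878800))/(1+13/400) = 8369/10000 ≈ 0.836900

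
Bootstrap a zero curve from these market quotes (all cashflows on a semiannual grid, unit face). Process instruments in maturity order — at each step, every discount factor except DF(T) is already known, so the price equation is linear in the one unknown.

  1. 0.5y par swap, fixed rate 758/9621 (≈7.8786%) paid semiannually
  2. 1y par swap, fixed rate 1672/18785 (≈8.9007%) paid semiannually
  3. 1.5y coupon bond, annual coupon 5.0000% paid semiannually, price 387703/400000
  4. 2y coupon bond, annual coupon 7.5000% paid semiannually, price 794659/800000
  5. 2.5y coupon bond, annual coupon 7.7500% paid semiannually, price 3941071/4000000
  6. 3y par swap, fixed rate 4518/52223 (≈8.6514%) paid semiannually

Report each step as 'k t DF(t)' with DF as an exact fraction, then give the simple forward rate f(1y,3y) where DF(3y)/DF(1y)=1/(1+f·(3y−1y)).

1 1/2 9621/10000
2 1 2291/2500
3 3/2 4499/5000
4 2 857/1000
5 5/2 8129/10000
6 3 7741/10000
f(1y,3y) = ((2291/2500)/(7741/10000) − 1)/(2) = 1423/15482 ≈ 9.1913%

step 1 [0.5y] swap r/2=379/9621: DF=(1 − 379/9621·(0))/(1+379/9621) = 9621/10000 ≈ 0.962100
step 2 [1y] swap r/2=836/18785: DF=(1 − 836/18785·(0.962100))/(1+836/18785) = 2291/2500 ≈ 0.916400
step 3 [1.5y] bond c/2=1/40: DF=(387703/400000 − 1/40·(0.962100+0.916400))/(1+1/40) = 4499/5000 ≈ 0.899800
step 4 [2y] bond c/2=3/80: DF=(794659/800000 − 3/80·(0.962100+0.916400+0.899800))/(1+3/80) = 857/1000 ≈ 0.857000
step 5 [2.5y] bond c/2=31/800: DF=(3941071/4000000 − 31/800·(0.962100+0.916400+0.899800+0.857000))/(1+31/800) = 8129/10000 ≈ 0.812900
step 6 [3y] swap r/2=2259/52223: DF=(1 − 2259/52223·(0.962100+0.916400+0.899800+0.857000+0.812900))/(1+2259/52223) = 7741/10000 ≈ 0.774100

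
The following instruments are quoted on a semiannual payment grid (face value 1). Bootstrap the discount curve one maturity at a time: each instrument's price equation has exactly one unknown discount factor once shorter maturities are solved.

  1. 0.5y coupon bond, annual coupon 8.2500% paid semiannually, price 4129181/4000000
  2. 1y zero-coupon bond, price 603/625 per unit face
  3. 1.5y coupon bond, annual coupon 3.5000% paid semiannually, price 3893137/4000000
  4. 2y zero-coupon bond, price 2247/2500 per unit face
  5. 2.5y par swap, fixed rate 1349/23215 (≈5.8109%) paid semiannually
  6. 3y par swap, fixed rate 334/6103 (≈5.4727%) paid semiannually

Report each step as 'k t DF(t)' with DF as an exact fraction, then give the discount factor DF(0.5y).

1 1/2 4957/5000
2 1 603/625
3 3/2 9229/10000
4 2 2247/2500
5 5/2 8651/10000
6 3 8497/10000
DF(0.5y) = 4957/5000 ≈ 0.991400

step 1 [0.5y] bond c/2=33/800: DF=(4129181/4000000 − 33/800·(0))/(1+33/800) = 4957/5000 ≈ 0.991400
step 2 [1y] zero: DF = P = 603/625 ≈ 0.964800
step 3 [1.5y] bond c/2=7/400: DF=(3893137/4000000 − 7/400·(0.991400+0.964800))/(1+7/400) = 9229/10000 ≈ 0.922900
step 4 [2y] zero: DF = P = 2247/2500 ≈ 0.898800
step 5 [2.5y] swap r/2=1349/46430: DF=(1 − 1349/46430·(0.991400+0.964800+0.922900+0.898800))/(1+1349/46430) = 8651/10000 ≈ 0.865100
step 6 [3y] swap r/2=167/6103: DF=(1 − 167/6103·(0.991400+0.964800+0.922900+0.898800+0.865100))/(1+167/6103) = 8497/10000 ≈ 0.849700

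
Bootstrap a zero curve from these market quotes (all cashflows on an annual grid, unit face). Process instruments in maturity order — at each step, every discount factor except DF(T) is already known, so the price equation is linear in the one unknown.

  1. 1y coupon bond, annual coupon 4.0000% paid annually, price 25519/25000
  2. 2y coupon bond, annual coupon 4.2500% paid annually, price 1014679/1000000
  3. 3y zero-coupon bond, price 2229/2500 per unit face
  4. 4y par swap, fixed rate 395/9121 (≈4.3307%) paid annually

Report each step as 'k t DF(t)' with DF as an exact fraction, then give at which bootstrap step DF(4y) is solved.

1 1 1963/2000
2 2 9333/10000
3 3 2229/2500
4 4 421/500
DF(4y) is solved at step 4

step 1 [1y] bond c/1=1/25: DF=(25519/25000 − 1/25·(0))/(1+1/25) = 1963/2000 ≈ 0.981500
step 2 [2y] bond c/1=17/400: DF=(1014679/1000000 − 17/400·(0.981500))/(1+17/400) = 9333/10000 ≈ 0.933300
step 3 [3y] zero: DF = P = 2229/2500 ≈ 0.891600
step 4 [4y] swap r/1=395/9121: DF=(1 − 395/9121·(0.981500+0.933300+0.891600))/(1+395/9121) = 421/500 ≈ 0.842000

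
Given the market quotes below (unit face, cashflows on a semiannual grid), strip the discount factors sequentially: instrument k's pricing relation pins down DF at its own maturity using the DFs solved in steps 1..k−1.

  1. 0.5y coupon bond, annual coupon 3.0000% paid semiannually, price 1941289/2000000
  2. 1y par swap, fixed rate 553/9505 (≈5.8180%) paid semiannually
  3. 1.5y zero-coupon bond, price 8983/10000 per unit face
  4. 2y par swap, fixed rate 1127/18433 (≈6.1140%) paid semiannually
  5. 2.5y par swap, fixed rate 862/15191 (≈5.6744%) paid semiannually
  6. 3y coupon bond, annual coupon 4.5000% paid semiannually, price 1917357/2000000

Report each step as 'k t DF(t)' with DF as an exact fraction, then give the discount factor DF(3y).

step 1 [0.5y] bond c/2=3/200: DF=(1941289/2000000 − 3/200·(0))/(1+3/200) = 9563/10000 ≈ 0.956300
step 2 [1y] swap r/2=553/19010: DF=(1 − 553/19010·(0.956300))/(1+553/19010) = 9447/10000 ≈ 0.944700
step 3 [1.5y] zero: DF = P = 8983/10000 ≈ 0.898300
step 4 [2y] swap r/2=1127/36866: DF=(1 − 1127/36866·(0.956300+0.944700+0.898300))/(1+1127/36866) = 8873/10000 ≈ 0.887300
step 5 [2.5y] swap r/2=431/15191: DF=(1 − 431/15191·(0.956300+0.944700+0.898300+0.887300))/(1+431/15191) = 8707/10000 ≈ 0.870700
step 6 [3y] bond c/2=9/400: DF=(1917357/2000000 − 9/400·(0.956300+0.944700+0.898300+0.887300+0.870700))/(1+9/400) = 8373/10000 ≈ 0.837300

1 1/2 9563/10000
2 1 9447/10000
3 3/2 8983/10000
4 2 8873/10000
5 5/2 8707/10000
6 3 8373/10000
DF(3y) = 8373/10000 ≈ 0.837300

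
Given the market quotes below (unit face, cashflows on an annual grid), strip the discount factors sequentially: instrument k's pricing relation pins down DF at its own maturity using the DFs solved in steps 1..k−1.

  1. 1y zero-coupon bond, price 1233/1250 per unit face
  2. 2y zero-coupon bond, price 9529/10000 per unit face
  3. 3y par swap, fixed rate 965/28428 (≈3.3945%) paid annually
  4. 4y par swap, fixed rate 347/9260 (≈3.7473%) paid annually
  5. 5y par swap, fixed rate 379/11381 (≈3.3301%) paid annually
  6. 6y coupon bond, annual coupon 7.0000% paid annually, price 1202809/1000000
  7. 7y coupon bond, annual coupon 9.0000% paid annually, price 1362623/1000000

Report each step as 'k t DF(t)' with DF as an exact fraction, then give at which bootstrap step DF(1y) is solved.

1 1 1233/1250
2 2 9529/10000
3 3 1807/2000
4 4 2153/2500
5 5 2121/2500
6 6 8263/10000
7 7 403/500
DF(1y) is solved at step 1

step 1 [1y] zero: DF = P = 1233/1250 ≈ 0.986400
step 2 [2y] zero: DF = P = 9529/10000 ≈ 0.952900
step 3 [3y] swap r/1=965/28428: DF=(1 − 965/28428·(0.986400+0.952900))/(1+965/28428) = 1807/2000 ≈ 0.903500
step 4 [4y] swap r/1=347/9260: DF=(1 − 347/9260·(0.986400+0.952900+0.903500))/(1+347/9260) = 2153/2500 ≈ 0.861200
step 5 [5y] swap r/1=379/11381: DF=(1 − 379/11381·(0.986400+0.952900+0.903500+0.861200))/(1+379/11381) = 2121/2500 ≈ 0.848400
step 6 [6y] bond c/1=7/100: DF=(1202809/1000000 − 7/100·(0.986400+0.952900+0.903500+0.861200+0.848400))/(1+7/100) = 8263/10000 ≈ 0.826300
step 7 [7y] bond c/1=9/100: DF=(1362623/1000000 − 9/100·(0.986400+0.952900+0.903500+0.861200+0.848400+0.826300))/(1+9/100) = 403/500 ≈ 0.806000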